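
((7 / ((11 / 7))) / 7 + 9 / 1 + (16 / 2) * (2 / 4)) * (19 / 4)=1425 / 22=64.77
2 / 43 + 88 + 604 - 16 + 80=32510 / 43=756.05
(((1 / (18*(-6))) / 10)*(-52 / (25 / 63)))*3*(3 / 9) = 91 / 750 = 0.12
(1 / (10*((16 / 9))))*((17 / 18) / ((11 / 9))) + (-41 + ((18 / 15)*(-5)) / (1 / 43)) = -1052327 / 3520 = -298.96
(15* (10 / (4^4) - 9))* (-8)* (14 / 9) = 40145 / 24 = 1672.71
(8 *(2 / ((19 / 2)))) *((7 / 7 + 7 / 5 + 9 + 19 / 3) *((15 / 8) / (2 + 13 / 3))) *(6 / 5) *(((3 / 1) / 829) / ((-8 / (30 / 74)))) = -1134 / 582787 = -0.00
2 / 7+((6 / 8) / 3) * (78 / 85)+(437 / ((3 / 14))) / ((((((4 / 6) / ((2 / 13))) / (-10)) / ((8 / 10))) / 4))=-232965471 / 15470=-15059.18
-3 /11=-0.27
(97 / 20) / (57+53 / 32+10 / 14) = 5432 / 66495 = 0.08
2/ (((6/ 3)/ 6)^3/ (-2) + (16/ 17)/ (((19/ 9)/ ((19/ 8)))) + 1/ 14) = 3213/ 1786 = 1.80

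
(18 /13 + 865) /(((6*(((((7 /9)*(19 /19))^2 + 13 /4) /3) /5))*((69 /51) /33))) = 5118019830 /373451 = 13704.66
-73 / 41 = -1.78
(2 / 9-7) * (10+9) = -128.78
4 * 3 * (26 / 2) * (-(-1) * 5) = 780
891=891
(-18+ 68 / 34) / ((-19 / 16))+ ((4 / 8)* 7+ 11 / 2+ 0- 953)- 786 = -32614 / 19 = -1716.53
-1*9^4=-6561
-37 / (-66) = 37 / 66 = 0.56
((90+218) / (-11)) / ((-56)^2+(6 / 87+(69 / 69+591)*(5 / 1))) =-406 / 88393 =-0.00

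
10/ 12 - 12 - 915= -5557/ 6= -926.17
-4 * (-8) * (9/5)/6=48/5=9.60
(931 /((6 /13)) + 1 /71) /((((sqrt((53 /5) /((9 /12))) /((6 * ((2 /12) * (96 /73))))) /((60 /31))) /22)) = 9074408640 * sqrt(795) /8515669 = 30045.76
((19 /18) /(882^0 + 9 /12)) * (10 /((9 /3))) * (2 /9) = 760 /1701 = 0.45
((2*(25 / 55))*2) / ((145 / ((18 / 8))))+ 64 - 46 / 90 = 911788 / 14355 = 63.52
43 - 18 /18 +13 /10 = 433 /10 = 43.30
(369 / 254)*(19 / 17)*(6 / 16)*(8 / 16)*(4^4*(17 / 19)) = 8856 / 127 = 69.73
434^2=188356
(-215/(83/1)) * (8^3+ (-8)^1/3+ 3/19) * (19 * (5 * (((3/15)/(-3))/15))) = 1248763/2241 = 557.23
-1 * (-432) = 432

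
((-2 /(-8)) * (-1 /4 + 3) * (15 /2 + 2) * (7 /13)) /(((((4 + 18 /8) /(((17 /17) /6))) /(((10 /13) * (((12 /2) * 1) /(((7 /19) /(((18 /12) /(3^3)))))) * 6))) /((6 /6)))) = 3971 /10140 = 0.39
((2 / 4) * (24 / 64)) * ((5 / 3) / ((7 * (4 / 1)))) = 5 / 448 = 0.01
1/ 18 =0.06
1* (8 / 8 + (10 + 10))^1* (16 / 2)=168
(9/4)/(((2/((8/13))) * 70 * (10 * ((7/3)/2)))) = 27/31850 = 0.00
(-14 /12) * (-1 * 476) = 1666 /3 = 555.33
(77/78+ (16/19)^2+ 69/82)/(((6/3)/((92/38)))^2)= 774936332/208383279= 3.72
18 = 18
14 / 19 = 0.74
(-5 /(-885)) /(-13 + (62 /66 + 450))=11 /852668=0.00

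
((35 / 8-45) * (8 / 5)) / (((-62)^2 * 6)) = -65 / 23064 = -0.00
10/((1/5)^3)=1250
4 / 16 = 0.25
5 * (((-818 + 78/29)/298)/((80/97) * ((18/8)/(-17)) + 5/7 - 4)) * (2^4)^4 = 44715653857280/169327027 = 264078.66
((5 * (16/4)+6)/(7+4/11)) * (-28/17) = -5.82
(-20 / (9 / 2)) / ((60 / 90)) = -20 / 3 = -6.67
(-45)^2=2025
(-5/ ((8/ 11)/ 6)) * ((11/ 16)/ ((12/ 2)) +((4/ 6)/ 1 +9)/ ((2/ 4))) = -102685/ 128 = -802.23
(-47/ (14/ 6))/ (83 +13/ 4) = -188/ 805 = -0.23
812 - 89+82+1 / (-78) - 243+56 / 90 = 658253 / 1170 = 562.61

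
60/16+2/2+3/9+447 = 452.08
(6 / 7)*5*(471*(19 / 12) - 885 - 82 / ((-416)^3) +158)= 10123776615 / 125984768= 80.36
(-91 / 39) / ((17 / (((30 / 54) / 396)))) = -35 / 181764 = -0.00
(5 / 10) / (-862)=-1 / 1724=-0.00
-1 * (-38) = 38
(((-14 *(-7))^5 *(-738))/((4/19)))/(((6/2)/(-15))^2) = -792173588295600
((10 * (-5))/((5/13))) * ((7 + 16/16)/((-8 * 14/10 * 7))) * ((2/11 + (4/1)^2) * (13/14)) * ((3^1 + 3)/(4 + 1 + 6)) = 4512300/41503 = 108.72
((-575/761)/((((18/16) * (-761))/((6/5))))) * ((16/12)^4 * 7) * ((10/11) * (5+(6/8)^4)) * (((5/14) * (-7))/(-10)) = 43824200/1547990433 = 0.03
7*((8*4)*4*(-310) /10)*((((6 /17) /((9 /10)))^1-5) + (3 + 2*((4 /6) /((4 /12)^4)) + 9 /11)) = -1670587520 /561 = -2977874.37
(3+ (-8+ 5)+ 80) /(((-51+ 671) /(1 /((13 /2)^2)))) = 16 /5239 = 0.00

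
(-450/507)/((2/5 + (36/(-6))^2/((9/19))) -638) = 125/79092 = 0.00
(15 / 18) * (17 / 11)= 85 / 66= 1.29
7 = 7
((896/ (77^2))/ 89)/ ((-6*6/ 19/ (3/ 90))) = -0.00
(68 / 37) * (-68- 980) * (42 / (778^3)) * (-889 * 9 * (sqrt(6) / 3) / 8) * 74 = 249455178 * sqrt(6) / 58863869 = 10.38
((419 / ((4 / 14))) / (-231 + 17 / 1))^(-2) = 183184 / 8602489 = 0.02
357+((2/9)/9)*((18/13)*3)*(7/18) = 125321/351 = 357.04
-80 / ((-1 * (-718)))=-40 / 359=-0.11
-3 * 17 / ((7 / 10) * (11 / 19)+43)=-3230 / 2749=-1.17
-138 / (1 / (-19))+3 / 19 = 2622.16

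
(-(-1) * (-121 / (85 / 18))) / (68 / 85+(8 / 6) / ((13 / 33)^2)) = -184041 / 67456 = -2.73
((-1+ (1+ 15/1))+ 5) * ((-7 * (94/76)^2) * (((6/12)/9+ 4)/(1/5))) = -28219975/6498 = -4342.87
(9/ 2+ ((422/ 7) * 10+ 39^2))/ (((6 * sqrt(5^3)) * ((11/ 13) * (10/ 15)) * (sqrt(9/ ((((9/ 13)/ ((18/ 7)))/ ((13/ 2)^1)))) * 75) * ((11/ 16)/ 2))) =119188 * sqrt(35)/ 4764375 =0.15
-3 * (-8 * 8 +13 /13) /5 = 189 /5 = 37.80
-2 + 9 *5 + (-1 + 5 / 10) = 85 / 2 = 42.50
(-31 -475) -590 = -1096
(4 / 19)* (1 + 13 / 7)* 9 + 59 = 8567 / 133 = 64.41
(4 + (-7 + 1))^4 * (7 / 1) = 112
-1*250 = -250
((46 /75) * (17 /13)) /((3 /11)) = 8602 /2925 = 2.94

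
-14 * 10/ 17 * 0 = 0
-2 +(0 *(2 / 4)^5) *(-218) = -2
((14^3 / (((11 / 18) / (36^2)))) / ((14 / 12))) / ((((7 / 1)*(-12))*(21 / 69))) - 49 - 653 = -2153898 / 11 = -195808.91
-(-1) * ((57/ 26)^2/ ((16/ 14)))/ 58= 22743/ 313664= 0.07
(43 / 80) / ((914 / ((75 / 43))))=15 / 14624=0.00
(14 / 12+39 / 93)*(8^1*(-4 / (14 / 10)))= -23600 / 651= -36.25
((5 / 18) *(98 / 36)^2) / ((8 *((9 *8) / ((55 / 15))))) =132055 / 10077696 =0.01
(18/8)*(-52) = -117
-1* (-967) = 967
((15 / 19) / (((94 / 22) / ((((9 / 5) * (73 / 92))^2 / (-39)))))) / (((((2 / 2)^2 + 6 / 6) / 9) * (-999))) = 1582713 / 36355673120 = 0.00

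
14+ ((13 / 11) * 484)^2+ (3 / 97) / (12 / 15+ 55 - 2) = 8537577429 / 26093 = 327198.00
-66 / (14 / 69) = -2277 / 7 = -325.29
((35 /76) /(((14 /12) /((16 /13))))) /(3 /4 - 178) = -480 /175123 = -0.00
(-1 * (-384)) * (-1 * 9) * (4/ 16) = -864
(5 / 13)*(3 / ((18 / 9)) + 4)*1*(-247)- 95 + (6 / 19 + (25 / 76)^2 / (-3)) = -10695193 / 17328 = -617.22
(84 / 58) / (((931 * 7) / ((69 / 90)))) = 0.00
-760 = -760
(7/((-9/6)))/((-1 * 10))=7/15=0.47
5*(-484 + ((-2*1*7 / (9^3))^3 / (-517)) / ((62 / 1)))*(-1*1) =15026235388824400 / 6209188177203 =2420.00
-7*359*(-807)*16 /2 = 16223928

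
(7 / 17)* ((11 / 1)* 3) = 231 / 17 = 13.59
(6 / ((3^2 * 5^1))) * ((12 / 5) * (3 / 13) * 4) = 96 / 325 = 0.30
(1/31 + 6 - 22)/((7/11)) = -5445/217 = -25.09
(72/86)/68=9/731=0.01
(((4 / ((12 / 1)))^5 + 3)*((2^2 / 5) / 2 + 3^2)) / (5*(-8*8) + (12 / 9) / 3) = -3431 / 38826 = -0.09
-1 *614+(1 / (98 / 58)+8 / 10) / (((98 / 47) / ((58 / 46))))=-338604437 / 552230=-613.16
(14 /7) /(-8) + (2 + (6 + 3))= 43 /4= 10.75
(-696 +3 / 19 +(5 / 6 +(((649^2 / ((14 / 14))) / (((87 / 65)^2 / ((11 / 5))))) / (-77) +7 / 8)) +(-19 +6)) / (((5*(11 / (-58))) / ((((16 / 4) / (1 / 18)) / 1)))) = 119587797746 / 212135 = 563734.40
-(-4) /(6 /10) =20 /3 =6.67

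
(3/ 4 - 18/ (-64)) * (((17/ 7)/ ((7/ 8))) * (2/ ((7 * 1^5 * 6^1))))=187/ 1372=0.14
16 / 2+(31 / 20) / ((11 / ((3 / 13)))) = 22973 / 2860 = 8.03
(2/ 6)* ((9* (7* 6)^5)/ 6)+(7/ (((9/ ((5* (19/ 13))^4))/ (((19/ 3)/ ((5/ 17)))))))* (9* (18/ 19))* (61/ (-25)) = 1837956134406/ 28561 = 64351953.17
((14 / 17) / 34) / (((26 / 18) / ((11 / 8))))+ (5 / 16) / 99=0.03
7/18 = 0.39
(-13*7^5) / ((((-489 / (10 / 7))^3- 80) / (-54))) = -11798514000 / 40107127967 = -0.29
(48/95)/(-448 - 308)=-0.00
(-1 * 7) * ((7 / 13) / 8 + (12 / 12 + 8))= -6601 / 104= -63.47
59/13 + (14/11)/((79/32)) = 57095/11297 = 5.05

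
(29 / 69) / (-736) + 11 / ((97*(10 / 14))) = 3896303 / 24630240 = 0.16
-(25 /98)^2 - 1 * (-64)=614031 /9604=63.93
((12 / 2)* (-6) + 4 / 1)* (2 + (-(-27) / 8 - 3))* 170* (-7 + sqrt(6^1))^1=90440 - 12920* sqrt(6)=58792.59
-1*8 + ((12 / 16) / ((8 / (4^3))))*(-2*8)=-104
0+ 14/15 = 0.93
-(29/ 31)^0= -1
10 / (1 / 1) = 10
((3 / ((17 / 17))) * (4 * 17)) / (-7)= -204 / 7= -29.14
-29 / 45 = -0.64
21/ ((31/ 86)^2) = 155316/ 961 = 161.62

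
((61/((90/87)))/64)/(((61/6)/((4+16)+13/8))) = 5017/2560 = 1.96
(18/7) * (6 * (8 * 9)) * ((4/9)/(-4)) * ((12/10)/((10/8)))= -20736/175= -118.49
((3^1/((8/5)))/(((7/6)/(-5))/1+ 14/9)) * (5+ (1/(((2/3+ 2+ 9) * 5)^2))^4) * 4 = 118751241302490411522/4187080804443359375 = 28.36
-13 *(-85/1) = 1105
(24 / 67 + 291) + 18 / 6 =19722 / 67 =294.36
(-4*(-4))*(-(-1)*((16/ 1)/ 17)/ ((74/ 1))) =128/ 629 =0.20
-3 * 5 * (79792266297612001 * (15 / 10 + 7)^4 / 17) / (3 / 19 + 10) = -111725530231247811860205 / 3088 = -36180547354678695550.58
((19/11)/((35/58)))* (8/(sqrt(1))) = 8816/385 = 22.90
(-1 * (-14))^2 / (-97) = -196 / 97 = -2.02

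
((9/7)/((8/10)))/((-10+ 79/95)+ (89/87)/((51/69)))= -6322725/30624832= -0.21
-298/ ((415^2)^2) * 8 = -2384/ 29661450625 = -0.00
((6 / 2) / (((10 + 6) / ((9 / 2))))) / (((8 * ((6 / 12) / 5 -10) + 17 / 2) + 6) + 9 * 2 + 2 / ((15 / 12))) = -135 / 7216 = -0.02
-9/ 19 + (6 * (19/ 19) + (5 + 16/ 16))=219/ 19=11.53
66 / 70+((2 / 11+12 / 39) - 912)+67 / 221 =-910.26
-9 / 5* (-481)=4329 / 5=865.80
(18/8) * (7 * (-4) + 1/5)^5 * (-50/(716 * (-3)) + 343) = -57348640827073479/4475000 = -12815338732.31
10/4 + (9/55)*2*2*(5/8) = 32/11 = 2.91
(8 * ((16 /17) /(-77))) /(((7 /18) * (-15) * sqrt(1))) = 768 /45815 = 0.02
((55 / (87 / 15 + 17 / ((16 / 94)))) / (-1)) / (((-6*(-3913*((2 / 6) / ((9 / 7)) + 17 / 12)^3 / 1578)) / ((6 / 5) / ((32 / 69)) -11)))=2043871172640 / 32693134834997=0.06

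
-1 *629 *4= -2516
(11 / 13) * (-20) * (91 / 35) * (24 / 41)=-1056 / 41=-25.76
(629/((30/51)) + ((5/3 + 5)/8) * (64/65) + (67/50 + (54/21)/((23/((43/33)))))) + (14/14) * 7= 1862456279/1726725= 1078.61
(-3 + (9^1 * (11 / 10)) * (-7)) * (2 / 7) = -723 / 35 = -20.66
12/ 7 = 1.71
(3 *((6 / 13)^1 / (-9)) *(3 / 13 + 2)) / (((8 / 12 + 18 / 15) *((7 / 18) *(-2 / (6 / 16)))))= 11745 / 132496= 0.09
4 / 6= 0.67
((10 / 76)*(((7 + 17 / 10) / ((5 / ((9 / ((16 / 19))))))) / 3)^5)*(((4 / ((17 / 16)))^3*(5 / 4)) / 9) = 17537772457767069 / 1965200000000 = 8924.17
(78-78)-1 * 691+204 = -487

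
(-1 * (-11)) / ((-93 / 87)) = -10.29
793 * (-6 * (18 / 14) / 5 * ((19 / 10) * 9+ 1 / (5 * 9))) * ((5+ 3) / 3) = -9776104 / 175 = -55863.45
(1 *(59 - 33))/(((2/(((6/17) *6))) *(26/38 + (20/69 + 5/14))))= 8589672/415361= 20.68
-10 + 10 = 0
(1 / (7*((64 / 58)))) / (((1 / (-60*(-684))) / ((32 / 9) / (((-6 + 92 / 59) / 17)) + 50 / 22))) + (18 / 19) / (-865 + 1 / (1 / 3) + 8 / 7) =-531126770367 / 8816038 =-60245.52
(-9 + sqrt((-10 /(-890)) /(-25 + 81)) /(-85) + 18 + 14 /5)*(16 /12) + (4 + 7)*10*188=310436 /15 -sqrt(1246) /158865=20695.73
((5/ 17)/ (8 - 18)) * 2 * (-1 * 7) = 7/ 17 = 0.41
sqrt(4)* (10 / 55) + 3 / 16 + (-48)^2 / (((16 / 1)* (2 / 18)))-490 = 141953 / 176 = 806.55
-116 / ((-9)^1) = 116 / 9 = 12.89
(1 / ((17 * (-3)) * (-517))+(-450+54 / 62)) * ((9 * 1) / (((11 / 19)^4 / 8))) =-1148204252997840 / 3989072219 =-287837.42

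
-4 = -4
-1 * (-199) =199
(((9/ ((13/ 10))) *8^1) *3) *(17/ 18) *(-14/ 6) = -4760/ 13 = -366.15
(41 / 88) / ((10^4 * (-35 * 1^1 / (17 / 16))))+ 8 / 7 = 563199303 / 492800000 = 1.14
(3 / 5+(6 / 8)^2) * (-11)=-12.79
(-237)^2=56169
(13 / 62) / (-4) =-13 / 248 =-0.05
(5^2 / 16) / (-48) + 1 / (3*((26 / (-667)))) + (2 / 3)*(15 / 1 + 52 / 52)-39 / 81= 143891 / 89856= 1.60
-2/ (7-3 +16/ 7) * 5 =-35/ 22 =-1.59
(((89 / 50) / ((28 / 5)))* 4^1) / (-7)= -89 / 490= -0.18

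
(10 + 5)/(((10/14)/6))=126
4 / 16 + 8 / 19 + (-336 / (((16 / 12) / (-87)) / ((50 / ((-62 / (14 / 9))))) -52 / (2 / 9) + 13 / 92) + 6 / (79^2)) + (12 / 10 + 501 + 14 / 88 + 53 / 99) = 196145325254593559 / 388404047677770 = 505.00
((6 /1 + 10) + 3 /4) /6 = 2.79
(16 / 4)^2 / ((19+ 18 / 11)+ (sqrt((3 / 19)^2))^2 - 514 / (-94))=0.61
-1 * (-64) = 64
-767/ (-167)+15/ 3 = 1602/ 167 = 9.59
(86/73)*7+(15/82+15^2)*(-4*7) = -18846548/2993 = -6296.88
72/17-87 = -82.76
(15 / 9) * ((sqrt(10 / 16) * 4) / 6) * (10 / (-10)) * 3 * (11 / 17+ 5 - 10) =185 * sqrt(10) / 51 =11.47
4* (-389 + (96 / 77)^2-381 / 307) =-2829954416 / 1820203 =-1554.75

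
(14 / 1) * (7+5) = 168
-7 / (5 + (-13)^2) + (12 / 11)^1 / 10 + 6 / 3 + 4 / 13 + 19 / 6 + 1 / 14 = 4889629 / 870870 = 5.61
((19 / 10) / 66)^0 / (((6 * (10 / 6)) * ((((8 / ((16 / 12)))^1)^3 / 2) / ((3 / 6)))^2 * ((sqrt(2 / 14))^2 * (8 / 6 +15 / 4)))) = 7 / 2371680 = 0.00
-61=-61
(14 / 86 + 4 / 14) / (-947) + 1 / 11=283562 / 3135517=0.09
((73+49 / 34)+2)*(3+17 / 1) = 25990 / 17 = 1528.82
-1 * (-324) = 324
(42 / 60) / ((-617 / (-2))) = 0.00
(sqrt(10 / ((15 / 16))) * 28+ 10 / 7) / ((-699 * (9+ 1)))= -56 * sqrt(6) / 10485 - 1 / 4893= -0.01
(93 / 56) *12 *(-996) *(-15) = 2084130 / 7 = 297732.86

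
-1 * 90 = -90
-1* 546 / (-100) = 273 / 50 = 5.46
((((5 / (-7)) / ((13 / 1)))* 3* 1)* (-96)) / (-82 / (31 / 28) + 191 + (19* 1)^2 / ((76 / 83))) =19840 / 640913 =0.03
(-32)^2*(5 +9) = 14336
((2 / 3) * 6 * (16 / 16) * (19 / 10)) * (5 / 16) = 2.38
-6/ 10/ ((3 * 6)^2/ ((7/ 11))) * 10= -7/ 594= -0.01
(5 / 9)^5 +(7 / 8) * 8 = 416468 / 59049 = 7.05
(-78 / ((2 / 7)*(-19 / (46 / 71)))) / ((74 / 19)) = 6279 / 2627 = 2.39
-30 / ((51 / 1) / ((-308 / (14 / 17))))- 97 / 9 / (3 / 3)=1883 / 9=209.22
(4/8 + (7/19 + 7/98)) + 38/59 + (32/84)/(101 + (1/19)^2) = 11549119/7274169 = 1.59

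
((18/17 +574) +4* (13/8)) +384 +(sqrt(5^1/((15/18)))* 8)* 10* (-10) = 32829/34 - 800* sqrt(6) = -994.03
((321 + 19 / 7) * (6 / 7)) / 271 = 13596 / 13279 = 1.02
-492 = -492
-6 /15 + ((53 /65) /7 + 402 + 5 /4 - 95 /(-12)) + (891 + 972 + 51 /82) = 127292678 /55965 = 2274.51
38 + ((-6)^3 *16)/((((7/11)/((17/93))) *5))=-174194/1085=-160.55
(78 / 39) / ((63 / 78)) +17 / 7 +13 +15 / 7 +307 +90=8758 / 21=417.05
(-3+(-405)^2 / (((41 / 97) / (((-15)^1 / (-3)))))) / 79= 79552002 / 3239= 24560.67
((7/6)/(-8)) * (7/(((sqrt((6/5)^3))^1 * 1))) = -245 * sqrt(30)/1728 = -0.78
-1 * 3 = -3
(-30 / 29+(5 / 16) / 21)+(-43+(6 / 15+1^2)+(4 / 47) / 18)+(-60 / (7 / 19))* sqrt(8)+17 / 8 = -2280* sqrt(2) / 7-278145997 / 6869520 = -501.12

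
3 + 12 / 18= 11 / 3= 3.67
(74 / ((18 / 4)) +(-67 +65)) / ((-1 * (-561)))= 130 / 5049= 0.03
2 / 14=1 / 7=0.14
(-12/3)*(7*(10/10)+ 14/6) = -112/3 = -37.33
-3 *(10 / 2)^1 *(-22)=330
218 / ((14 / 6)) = 654 / 7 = 93.43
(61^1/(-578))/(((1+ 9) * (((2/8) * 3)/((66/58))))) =-671/41905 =-0.02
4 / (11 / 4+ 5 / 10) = 16 / 13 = 1.23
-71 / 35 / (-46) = 71 / 1610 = 0.04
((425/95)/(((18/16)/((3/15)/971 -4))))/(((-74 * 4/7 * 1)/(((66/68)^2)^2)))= 17911755477/53658842704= 0.33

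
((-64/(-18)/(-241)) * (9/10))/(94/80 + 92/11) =-1408/1011477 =-0.00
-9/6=-3/2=-1.50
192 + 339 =531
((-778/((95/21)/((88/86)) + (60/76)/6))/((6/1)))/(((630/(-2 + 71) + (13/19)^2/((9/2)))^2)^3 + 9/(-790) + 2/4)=-194500363903715839861612490797012788/4234678363299989207291133760170210277345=-0.00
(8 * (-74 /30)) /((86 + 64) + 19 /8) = -2368 /18285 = -0.13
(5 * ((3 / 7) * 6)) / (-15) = -6 / 7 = -0.86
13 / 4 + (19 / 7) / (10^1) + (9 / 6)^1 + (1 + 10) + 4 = 2803 / 140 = 20.02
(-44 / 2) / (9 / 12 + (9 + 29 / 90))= -3960 / 1813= -2.18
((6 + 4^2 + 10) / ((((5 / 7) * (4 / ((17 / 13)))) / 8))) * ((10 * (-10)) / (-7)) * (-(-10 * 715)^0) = -21760 / 13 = -1673.85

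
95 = 95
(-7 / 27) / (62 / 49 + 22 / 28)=-686 / 5427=-0.13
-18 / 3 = -6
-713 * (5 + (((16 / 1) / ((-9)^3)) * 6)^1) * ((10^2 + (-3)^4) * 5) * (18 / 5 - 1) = -1984706087 / 243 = -8167514.76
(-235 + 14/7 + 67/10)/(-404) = 2263/4040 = 0.56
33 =33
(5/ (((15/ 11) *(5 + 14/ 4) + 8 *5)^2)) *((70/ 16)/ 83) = 847/ 8553814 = 0.00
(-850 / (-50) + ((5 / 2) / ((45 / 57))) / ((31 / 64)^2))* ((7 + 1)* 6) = 1406768 / 961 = 1463.86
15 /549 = 5 /183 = 0.03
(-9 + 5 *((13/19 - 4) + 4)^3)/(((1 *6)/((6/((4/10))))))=-18.50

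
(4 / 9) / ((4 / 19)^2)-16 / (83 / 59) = -4021 / 2988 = -1.35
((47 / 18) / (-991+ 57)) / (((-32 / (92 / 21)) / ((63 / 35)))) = 1081 / 1569120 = 0.00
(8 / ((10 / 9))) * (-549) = -3952.80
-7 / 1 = -7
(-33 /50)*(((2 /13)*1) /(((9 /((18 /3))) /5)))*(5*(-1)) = 22 /13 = 1.69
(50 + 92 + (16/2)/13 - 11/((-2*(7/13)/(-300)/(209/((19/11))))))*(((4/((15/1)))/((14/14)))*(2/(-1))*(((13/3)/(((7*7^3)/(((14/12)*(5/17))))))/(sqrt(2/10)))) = 44970496*sqrt(5)/367353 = 273.73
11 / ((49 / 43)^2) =20339 / 2401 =8.47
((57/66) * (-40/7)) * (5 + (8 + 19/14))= -38190/539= -70.85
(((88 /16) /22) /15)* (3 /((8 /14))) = 0.09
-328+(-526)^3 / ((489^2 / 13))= -8239.94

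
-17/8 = -2.12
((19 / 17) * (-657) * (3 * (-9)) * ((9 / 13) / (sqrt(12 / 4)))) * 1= 1011123 * sqrt(3) / 221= 7924.51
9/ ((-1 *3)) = -3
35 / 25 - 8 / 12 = 11 / 15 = 0.73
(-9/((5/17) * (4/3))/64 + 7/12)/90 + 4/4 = 346463/345600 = 1.00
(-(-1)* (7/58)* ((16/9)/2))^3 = 21952/17779581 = 0.00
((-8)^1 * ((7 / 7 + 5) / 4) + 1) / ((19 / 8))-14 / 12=-661 / 114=-5.80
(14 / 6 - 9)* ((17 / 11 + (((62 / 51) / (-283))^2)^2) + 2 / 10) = -16663171759819288384 / 1431991322830104993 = -11.64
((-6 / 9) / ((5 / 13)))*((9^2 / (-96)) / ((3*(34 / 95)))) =741 / 544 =1.36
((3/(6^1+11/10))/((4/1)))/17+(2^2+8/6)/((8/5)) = 24185/7242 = 3.34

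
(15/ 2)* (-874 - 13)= -13305/ 2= -6652.50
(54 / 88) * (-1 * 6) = -81 / 22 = -3.68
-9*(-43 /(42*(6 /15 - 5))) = -645 /322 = -2.00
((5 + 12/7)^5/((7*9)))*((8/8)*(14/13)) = 458690014/1966419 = 233.26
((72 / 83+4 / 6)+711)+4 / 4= 177670 / 249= 713.53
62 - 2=60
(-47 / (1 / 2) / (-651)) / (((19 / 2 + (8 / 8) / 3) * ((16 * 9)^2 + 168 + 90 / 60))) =376 / 535306233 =0.00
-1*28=-28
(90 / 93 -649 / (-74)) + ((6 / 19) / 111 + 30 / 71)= 31451695 / 3094606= 10.16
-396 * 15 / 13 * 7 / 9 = -4620 / 13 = -355.38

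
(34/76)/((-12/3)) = -17/152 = -0.11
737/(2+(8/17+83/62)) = 70618/365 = 193.47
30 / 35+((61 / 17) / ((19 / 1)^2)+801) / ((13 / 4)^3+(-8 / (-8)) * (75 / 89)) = 29054194226 / 1229443621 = 23.63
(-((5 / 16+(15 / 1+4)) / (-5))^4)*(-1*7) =63816349527 / 40960000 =1558.02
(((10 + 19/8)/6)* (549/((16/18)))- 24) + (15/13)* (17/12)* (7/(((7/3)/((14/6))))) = 2098793/1664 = 1261.29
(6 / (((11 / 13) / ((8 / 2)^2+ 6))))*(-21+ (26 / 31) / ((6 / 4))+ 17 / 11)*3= -3015480 / 341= -8843.05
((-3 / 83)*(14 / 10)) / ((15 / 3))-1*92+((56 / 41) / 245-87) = -106601682 / 595525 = -179.00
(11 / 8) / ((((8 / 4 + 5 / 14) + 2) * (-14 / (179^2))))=-352451 / 488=-722.24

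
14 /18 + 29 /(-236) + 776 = 1649615 /2124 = 776.65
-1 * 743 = -743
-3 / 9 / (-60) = 1 / 180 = 0.01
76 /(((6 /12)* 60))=38 /15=2.53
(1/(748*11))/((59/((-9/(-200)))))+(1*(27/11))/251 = 238315059/24369690400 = 0.01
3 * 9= 27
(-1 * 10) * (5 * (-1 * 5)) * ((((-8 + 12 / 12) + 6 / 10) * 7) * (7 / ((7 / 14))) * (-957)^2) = -143605123200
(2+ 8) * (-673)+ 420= -6310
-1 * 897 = -897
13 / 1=13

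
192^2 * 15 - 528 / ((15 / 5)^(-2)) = 548208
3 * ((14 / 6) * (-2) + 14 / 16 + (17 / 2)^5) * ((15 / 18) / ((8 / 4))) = 21296035 / 384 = 55458.42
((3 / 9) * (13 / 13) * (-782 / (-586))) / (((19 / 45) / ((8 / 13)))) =46920 / 72371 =0.65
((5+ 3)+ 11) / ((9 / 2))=38 / 9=4.22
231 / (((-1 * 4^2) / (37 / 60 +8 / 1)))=-39809 / 320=-124.40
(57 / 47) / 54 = 0.02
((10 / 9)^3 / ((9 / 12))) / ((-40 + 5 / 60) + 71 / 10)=-80000 / 1435401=-0.06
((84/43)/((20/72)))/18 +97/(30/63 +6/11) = 4837329/50740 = 95.34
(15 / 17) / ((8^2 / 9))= 135 / 1088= 0.12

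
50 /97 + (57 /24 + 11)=10779 /776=13.89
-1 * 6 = -6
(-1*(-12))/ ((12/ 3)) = 3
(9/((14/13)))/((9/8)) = 52/7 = 7.43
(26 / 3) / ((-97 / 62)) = -1612 / 291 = -5.54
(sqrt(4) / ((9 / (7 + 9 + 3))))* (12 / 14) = 3.62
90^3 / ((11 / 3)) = 2187000 / 11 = 198818.18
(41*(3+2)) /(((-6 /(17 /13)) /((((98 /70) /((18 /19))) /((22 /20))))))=-463505 /7722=-60.02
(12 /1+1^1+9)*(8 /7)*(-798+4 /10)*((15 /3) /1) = -701888 /7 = -100269.71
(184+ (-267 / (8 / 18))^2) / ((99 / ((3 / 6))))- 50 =5618953 / 3168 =1773.66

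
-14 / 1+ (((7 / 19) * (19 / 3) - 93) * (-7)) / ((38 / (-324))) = -103082 / 19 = -5425.37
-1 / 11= -0.09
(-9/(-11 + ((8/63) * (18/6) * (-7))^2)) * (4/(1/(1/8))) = 81/70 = 1.16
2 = 2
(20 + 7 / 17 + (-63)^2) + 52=68704 / 17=4041.41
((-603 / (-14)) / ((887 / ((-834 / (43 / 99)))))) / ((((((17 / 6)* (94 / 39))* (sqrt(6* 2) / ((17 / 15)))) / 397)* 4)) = -443.34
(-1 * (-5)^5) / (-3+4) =3125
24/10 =12/5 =2.40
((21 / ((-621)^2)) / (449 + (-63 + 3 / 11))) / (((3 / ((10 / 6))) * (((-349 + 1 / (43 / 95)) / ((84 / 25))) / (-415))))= 274813 / 872665476336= 0.00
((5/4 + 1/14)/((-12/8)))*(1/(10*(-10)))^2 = -37/420000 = -0.00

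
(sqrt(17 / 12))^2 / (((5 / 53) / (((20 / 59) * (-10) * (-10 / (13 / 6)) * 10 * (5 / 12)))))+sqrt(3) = sqrt(3)+2252500 / 2301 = 980.65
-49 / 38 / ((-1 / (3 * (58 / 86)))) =4263 / 1634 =2.61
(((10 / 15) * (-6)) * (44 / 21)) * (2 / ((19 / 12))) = -10.59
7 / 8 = 0.88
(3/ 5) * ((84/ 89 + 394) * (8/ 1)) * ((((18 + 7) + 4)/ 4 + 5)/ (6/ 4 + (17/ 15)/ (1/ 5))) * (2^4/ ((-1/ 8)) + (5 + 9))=-1413704880/ 3827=-369402.90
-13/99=-0.13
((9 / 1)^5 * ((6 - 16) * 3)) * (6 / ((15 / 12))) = -8503056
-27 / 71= -0.38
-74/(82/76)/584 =-703/5986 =-0.12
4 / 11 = 0.36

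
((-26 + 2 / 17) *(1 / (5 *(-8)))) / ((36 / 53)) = 583 / 612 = 0.95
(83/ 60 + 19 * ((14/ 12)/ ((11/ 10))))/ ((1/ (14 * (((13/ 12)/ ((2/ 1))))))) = 1293383/ 7920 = 163.31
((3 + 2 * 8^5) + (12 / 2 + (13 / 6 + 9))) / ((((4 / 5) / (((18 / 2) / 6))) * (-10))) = -393337 / 32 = -12291.78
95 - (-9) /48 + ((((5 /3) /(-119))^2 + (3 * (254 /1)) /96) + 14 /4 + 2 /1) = 110753381 /1019592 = 108.63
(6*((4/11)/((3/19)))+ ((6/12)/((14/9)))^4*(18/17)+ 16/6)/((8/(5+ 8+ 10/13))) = 509097115019/17930744832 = 28.39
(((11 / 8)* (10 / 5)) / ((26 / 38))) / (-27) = -0.15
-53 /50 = -1.06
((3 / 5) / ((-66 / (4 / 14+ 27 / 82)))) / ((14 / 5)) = -353 / 176792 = -0.00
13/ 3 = 4.33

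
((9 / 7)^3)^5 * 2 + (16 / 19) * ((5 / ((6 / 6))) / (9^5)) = 461991667249084089878 / 5326436432411859933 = 86.74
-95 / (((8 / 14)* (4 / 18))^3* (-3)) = 7918155 / 512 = 15465.15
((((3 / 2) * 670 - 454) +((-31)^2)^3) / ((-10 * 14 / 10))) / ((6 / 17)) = -179613951.71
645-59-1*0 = 586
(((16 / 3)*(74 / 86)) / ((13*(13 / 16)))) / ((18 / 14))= 66304 / 196209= 0.34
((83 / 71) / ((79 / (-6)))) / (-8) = 249 / 22436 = 0.01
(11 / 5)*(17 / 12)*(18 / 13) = 561 / 130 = 4.32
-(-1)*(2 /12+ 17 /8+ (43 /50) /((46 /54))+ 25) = 390557 /13800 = 28.30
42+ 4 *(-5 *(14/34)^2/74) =448616/10693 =41.95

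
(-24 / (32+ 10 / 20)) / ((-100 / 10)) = 24 / 325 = 0.07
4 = 4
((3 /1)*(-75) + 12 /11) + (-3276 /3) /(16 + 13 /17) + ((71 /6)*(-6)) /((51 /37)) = -18149918 /53295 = -340.56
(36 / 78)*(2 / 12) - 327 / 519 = -1244 / 2249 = -0.55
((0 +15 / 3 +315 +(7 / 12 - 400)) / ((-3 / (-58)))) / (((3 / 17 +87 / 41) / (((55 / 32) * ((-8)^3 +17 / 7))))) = 1259703165655 / 2153088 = 585068.13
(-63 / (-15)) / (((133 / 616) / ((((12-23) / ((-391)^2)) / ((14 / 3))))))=-4356 / 14523695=-0.00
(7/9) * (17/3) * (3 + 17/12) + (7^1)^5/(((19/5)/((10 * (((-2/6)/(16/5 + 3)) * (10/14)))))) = -320420177/190836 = -1679.03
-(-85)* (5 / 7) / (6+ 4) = 85 / 14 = 6.07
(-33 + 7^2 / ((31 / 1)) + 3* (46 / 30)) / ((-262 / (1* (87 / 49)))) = 361659 / 1989890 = 0.18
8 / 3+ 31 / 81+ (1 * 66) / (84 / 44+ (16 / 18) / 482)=138811685 / 3693033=37.59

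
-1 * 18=-18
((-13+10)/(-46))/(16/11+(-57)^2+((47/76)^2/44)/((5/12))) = 0.00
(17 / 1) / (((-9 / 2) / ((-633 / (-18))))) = -3587 / 27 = -132.85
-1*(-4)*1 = 4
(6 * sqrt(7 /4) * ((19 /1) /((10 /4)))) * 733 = 83562 * sqrt(7) /5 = 44216.85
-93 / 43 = -2.16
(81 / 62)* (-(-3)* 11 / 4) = 2673 / 248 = 10.78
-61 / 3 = -20.33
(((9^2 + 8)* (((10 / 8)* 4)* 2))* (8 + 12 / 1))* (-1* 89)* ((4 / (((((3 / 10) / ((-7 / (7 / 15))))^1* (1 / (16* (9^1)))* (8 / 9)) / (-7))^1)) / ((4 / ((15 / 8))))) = -168420262500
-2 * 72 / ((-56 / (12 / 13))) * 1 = 216 / 91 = 2.37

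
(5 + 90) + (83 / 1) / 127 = 12148 / 127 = 95.65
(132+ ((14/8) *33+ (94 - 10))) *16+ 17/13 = 56957/13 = 4381.31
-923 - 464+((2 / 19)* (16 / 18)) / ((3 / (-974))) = -727115 / 513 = -1417.38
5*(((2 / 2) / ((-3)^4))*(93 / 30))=31 / 162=0.19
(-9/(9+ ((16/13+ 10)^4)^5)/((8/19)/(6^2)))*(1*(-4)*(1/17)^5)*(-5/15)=-19499092833027700224209826/27498038936606403692153201229894150101415201967145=-0.00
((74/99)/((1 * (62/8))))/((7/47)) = 0.65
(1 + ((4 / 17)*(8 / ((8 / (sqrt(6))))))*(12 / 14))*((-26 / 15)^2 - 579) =-129599 / 225 - 1036792*sqrt(6) / 8925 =-860.55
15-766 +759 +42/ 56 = 8.75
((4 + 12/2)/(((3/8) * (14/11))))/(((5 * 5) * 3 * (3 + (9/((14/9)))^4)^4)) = 27379984818174951424/156177155168182941057879675998445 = 0.00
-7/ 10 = -0.70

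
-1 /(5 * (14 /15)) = -3 /14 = -0.21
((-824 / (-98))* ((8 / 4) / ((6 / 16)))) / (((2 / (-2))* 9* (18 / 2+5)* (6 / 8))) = -13184 / 27783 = -0.47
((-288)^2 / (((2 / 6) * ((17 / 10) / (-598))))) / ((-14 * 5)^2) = -17863.33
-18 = -18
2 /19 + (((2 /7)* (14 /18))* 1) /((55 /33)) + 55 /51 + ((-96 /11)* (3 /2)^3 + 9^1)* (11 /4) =-354867 /6460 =-54.93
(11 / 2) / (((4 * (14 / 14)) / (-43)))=-473 / 8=-59.12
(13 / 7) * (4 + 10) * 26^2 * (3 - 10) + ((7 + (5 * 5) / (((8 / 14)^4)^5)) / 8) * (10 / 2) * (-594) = -2962840416180570415973 / 4398046511104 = -673671915.18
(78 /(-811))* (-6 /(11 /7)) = 3276 /8921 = 0.37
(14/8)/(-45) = -7/180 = -0.04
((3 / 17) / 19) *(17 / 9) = 0.02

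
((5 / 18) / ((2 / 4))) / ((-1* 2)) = -5 / 18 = -0.28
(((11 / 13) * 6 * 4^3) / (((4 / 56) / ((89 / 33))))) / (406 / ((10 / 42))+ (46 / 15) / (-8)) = 9569280 / 1329757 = 7.20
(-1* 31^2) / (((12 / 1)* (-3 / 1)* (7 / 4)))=961 / 63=15.25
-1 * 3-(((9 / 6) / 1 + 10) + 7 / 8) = -123 / 8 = -15.38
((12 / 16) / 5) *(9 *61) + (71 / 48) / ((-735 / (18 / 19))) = 3066643 / 37240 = 82.35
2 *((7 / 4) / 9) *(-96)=-112 / 3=-37.33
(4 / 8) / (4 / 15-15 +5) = -15 / 292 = -0.05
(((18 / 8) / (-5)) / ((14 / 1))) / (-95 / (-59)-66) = 531 / 1063720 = 0.00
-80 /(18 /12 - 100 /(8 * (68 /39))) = 10880 /771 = 14.11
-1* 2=-2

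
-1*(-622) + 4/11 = 6846/11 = 622.36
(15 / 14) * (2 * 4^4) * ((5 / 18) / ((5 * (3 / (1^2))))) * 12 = 2560 / 21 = 121.90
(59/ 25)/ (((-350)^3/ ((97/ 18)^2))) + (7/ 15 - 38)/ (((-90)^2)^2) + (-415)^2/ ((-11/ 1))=-14534216296077414913/ 928299487500000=-15656.82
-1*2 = -2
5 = 5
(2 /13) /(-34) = -1 /221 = -0.00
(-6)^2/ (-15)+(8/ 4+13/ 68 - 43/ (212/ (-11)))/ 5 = -2731/ 1802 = -1.52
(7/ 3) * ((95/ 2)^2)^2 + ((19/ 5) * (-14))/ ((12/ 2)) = 2850769747/ 240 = 11878207.28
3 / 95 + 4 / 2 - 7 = -472 / 95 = -4.97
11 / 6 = 1.83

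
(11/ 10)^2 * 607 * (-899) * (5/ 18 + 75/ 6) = -1518663619/ 180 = -8437020.11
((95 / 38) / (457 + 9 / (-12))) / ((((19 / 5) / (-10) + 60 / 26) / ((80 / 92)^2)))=104000 / 48387101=0.00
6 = 6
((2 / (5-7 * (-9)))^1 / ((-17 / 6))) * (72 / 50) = -108 / 7225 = -0.01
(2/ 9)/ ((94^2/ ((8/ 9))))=4/ 178929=0.00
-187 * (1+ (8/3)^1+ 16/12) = -935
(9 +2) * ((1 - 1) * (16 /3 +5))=0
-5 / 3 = -1.67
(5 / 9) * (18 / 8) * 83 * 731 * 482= 73110965 / 2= 36555482.50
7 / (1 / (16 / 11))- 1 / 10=1109 / 110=10.08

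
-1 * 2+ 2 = 0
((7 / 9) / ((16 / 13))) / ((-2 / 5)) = -1.58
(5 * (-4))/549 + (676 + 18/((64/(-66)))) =5774611/8784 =657.40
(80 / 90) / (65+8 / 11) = 0.01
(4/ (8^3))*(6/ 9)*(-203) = -203/ 192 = -1.06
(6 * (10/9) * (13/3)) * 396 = 11440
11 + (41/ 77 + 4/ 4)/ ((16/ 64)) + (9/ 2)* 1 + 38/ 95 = 16963/ 770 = 22.03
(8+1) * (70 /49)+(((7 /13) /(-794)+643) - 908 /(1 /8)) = -477464803 /72254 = -6608.14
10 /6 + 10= 35 /3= 11.67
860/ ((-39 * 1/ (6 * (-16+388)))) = -639840/ 13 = -49218.46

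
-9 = -9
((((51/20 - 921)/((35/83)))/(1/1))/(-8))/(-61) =-1524627/341600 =-4.46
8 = 8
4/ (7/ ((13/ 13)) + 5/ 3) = 6/ 13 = 0.46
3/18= 1/6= 0.17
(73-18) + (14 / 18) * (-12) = 137 / 3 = 45.67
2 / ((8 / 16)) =4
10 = 10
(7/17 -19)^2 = 99856/289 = 345.52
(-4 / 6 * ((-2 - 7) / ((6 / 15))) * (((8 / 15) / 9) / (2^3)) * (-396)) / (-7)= 44 / 7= 6.29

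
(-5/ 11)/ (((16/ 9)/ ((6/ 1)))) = -135/ 88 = -1.53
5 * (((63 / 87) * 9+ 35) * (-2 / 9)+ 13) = 4925 / 261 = 18.87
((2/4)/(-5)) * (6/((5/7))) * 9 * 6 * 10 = -2268/5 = -453.60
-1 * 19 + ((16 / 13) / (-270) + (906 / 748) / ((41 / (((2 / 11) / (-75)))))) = -14064512806 / 740057175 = -19.00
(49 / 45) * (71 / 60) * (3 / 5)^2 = 3479 / 7500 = 0.46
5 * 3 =15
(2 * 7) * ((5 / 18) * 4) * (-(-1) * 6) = 280 / 3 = 93.33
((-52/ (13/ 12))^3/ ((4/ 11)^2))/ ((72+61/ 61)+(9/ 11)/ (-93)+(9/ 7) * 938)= -653.92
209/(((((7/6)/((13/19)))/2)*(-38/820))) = -703560/133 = -5289.92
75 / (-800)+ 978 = 31293 / 32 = 977.91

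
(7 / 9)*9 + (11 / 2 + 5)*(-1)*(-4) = 49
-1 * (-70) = 70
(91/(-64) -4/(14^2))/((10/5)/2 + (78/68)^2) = -1307147/2098768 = -0.62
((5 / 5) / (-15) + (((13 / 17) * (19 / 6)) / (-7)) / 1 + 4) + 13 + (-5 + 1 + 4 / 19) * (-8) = 46.90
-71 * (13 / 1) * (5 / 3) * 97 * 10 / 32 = -2238275 / 48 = -46630.73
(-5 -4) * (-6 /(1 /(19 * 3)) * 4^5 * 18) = 56733696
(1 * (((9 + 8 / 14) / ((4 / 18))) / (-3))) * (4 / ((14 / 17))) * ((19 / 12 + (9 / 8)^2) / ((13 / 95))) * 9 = -532693215 / 40768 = -13066.45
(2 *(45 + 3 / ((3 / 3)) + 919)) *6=11604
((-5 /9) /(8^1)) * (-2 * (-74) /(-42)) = 185 /756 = 0.24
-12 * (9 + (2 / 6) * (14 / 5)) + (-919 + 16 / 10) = -5183 / 5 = -1036.60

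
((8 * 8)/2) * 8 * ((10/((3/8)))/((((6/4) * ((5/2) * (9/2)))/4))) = 1618.17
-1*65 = -65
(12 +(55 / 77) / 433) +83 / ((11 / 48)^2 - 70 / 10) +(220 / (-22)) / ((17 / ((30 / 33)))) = -4353844111 / 9072719579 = -0.48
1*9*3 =27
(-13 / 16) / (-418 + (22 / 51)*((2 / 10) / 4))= 3315 / 1705352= 0.00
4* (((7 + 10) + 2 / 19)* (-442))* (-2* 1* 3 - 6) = 6895200 / 19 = 362905.26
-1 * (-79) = 79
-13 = -13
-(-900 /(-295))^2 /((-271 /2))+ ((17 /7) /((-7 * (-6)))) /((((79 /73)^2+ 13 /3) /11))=136264197143 /739587184000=0.18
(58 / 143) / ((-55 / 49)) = -2842 / 7865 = -0.36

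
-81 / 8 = -10.12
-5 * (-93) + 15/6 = 935/2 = 467.50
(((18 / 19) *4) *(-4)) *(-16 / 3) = 1536 / 19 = 80.84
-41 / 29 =-1.41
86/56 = 43/28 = 1.54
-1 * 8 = -8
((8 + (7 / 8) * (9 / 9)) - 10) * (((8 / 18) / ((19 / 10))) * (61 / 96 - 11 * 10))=52495 / 1824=28.78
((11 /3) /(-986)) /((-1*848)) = 11 /2508384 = 0.00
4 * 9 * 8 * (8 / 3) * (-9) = -6912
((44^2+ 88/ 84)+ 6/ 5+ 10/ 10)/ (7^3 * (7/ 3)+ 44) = 203621/ 88655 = 2.30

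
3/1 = 3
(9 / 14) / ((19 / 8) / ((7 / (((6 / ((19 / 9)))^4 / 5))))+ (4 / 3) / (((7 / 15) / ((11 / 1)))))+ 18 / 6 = 51955347 / 17215564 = 3.02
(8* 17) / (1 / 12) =1632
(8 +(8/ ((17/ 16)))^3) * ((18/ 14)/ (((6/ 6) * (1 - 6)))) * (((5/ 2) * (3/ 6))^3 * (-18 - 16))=8583975/ 1156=7425.58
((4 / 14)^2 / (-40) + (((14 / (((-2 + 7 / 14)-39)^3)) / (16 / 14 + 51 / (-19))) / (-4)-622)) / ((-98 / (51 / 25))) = 112895270440621 / 8719263913500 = 12.95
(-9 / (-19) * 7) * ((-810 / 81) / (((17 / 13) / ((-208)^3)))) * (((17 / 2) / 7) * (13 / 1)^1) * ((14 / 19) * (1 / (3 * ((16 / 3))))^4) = 116957295 / 2888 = 40497.68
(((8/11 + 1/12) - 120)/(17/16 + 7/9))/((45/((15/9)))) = -62932/26235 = -2.40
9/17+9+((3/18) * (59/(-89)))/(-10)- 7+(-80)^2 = 581222623/90780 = 6402.54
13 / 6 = 2.17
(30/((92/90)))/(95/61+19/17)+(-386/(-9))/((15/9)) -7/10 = 17228638/478515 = 36.00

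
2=2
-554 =-554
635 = 635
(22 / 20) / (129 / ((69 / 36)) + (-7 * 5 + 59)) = 253 / 21000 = 0.01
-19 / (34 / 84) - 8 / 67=-53602 / 1139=-47.06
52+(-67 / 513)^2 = 13689277 / 263169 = 52.02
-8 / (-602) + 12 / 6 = 606 / 301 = 2.01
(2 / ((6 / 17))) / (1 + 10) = 17 / 33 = 0.52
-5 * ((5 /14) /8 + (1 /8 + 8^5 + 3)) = -18351855 /112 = -163855.85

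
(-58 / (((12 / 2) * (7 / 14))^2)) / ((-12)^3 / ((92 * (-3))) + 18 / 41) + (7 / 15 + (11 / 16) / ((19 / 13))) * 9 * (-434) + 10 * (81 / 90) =-78913482293 / 21607560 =-3652.12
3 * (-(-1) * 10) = 30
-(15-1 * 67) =52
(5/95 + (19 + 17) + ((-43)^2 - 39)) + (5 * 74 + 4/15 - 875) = 382276/285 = 1341.32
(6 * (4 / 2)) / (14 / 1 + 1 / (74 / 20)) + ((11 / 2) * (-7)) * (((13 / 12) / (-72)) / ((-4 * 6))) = 0.82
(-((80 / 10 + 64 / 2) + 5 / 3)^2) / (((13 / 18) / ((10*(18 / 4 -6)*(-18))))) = -8437500 / 13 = -649038.46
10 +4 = 14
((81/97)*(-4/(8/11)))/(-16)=0.29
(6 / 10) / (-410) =-3 / 2050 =-0.00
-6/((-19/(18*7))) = 756/19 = 39.79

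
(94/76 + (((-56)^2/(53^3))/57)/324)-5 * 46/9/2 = -11.54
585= 585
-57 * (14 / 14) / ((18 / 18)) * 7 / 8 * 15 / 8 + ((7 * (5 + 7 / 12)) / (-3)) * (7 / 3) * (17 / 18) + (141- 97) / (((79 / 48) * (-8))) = -154272325 / 1228608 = -125.57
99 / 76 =1.30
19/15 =1.27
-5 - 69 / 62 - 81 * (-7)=34775 / 62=560.89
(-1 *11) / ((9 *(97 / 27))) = -33 / 97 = -0.34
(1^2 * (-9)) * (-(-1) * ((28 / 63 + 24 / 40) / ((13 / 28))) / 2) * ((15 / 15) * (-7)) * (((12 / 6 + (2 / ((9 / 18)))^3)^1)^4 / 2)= 43698817008 / 65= 672289492.43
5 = 5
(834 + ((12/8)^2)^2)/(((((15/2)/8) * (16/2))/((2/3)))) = 895/12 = 74.58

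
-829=-829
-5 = -5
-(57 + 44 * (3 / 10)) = -351 / 5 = -70.20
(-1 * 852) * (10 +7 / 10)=-45582 / 5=-9116.40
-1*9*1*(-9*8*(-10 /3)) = -2160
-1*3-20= -23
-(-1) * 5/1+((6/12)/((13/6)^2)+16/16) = 1032/169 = 6.11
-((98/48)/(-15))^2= -2401/129600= -0.02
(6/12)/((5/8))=4/5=0.80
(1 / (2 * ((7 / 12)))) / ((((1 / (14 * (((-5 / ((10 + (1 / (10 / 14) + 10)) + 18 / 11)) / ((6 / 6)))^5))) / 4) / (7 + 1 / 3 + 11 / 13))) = -0.19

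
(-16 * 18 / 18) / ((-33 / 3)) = 16 / 11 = 1.45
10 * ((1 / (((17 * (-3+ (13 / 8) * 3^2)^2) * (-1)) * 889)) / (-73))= 0.00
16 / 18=8 / 9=0.89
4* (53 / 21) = 212 / 21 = 10.10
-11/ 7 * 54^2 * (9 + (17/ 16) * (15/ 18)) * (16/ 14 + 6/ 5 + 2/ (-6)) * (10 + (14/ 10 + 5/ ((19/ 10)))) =-237824461017/ 186200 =-1277252.74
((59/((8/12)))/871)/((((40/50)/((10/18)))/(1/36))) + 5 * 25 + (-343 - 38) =-192649789/752544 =-256.00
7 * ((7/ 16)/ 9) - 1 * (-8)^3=73777/ 144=512.34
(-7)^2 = 49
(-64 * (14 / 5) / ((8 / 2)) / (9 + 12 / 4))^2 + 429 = 99661 / 225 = 442.94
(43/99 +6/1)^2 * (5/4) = 2028845/39204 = 51.75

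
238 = 238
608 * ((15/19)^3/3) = 36000/361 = 99.72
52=52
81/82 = 0.99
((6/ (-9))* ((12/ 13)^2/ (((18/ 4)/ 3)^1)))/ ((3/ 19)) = -2.40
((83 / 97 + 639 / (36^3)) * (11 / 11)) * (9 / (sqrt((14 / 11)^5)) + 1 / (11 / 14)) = 5.39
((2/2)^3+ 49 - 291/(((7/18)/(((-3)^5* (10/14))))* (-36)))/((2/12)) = -1045995/49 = -21346.84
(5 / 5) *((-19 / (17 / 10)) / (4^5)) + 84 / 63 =34531 / 26112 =1.32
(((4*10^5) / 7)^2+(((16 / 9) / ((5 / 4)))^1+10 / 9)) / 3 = 2400000001862 / 2205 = 1088435374.99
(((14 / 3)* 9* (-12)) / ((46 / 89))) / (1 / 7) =-156996 / 23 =-6825.91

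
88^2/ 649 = 704/ 59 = 11.93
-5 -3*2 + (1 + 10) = 0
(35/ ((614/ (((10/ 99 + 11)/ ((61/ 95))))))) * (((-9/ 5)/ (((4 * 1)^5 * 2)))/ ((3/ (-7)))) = 5115845/ 2531291136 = 0.00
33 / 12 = 11 / 4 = 2.75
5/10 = 1/2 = 0.50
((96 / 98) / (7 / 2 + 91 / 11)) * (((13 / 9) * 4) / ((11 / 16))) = 0.70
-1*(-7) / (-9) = -7 / 9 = -0.78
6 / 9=2 / 3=0.67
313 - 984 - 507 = -1178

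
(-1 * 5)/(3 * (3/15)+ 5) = -25/28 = -0.89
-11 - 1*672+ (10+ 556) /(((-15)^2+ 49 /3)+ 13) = -519431 /763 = -680.77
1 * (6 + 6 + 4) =16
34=34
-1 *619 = -619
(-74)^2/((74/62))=4588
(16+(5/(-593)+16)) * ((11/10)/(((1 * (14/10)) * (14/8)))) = 417362/29057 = 14.36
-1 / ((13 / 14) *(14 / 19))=-19 / 13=-1.46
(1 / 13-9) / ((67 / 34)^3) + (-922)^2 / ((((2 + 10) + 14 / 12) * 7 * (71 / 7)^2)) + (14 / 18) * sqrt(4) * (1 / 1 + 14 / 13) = 142812799125130 / 1557082232641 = 91.72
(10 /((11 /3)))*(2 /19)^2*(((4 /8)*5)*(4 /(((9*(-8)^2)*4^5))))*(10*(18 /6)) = 125 /8132608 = 0.00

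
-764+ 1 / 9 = -6875 / 9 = -763.89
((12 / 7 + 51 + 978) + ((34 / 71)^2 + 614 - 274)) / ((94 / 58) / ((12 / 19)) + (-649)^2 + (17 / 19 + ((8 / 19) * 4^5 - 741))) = 319865332044 / 98202140812853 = 0.00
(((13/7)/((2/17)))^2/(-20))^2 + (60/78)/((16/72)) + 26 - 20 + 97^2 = 1912472778653/199763200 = 9573.70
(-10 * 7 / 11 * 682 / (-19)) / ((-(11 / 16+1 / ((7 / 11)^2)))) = -680512 / 9405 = -72.36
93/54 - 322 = -5765/18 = -320.28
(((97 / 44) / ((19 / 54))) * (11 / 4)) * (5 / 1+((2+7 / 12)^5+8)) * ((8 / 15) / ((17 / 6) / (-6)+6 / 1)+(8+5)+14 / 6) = 71178143716171 / 2090741760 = 34044.45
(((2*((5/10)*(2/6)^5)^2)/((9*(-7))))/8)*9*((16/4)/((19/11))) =-11/31414068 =-0.00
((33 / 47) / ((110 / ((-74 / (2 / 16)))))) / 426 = -148 / 16685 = -0.01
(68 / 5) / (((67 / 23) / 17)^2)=10395908 / 22445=463.17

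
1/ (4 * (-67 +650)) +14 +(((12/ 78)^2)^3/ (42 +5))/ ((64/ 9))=7406752911915/ 529037573636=14.00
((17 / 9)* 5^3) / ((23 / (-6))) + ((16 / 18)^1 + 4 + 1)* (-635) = -786815 / 207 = -3801.04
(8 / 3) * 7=18.67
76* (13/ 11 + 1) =1824/ 11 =165.82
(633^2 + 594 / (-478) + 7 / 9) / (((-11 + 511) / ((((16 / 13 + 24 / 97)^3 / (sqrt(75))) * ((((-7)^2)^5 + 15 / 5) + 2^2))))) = 394189879706731356356813824 * sqrt(3) / 8086990671995625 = 84426571907.13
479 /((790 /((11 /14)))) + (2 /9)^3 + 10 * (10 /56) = 18327331 /8062740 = 2.27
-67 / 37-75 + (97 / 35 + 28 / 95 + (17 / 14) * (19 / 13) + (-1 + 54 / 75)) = -33014601 / 456950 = -72.25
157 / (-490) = -157 / 490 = -0.32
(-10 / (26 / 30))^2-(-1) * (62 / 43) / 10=4842739 / 36335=133.28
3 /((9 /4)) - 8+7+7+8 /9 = 74 /9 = 8.22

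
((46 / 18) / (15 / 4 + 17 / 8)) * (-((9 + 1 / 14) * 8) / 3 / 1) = -93472 / 8883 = -10.52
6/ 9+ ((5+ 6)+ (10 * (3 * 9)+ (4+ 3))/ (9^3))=8782/ 729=12.05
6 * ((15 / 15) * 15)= 90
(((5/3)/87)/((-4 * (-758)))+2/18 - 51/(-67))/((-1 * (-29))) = 15416821/512532312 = 0.03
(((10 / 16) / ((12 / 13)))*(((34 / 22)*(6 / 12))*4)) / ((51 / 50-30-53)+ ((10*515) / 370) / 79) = -80747875 / 3156285528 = -0.03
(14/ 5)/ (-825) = -0.00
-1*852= -852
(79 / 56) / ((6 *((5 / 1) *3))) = 79 / 5040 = 0.02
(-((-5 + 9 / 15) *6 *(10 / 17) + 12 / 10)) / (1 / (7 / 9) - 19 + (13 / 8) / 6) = -409248 / 498185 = -0.82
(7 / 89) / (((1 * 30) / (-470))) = -329 / 267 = -1.23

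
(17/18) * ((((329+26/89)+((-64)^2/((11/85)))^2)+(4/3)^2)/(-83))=-1650590451204859/144799974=-11399107.37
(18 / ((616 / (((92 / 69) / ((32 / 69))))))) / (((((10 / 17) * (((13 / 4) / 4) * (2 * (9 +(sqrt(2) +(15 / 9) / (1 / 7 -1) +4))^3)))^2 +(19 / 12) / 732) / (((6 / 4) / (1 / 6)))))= 11169817550612363721910116275891424 / 17866903367937430883891578127299770403877 -731085560329241650339510728336000 * sqrt(2) / 2552414766848204411984511161042824343411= 0.00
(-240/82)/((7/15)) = -1800/287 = -6.27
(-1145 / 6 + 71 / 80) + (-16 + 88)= -28307 / 240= -117.95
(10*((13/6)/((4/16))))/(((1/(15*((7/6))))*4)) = 2275/6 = 379.17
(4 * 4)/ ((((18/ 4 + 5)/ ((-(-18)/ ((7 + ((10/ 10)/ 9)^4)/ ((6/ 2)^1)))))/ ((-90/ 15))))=-8503056/ 109079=-77.95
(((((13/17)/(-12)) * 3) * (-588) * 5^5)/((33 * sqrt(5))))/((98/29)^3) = 123.36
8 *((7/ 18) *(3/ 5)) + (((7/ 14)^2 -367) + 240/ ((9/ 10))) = -5893/ 60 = -98.22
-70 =-70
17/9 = 1.89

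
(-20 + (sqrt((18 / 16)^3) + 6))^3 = -2100.48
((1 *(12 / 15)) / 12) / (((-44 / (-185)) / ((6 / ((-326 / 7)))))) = -259 / 7172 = -0.04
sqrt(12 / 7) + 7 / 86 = 7 / 86 + 2 * sqrt(21) / 7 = 1.39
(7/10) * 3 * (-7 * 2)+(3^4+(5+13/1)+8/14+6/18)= 7403/105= 70.50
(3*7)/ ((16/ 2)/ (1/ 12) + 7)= 21/ 103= 0.20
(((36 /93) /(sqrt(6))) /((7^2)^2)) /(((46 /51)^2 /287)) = 106641 * sqrt(6) /11249714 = 0.02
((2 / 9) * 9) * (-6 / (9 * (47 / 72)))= -96 / 47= -2.04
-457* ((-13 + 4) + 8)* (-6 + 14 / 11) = -23764 / 11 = -2160.36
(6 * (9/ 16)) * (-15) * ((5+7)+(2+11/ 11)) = -6075/ 8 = -759.38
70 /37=1.89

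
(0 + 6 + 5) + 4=15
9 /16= 0.56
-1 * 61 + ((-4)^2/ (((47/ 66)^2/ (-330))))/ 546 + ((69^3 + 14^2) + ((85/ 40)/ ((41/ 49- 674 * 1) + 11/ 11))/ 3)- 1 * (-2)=328626.93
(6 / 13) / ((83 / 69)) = 0.38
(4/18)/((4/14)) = 7/9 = 0.78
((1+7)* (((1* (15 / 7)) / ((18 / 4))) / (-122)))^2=1600 / 1640961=0.00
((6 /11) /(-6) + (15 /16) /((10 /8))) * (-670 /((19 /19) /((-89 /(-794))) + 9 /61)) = -10548547 /216634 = -48.69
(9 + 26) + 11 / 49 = 1726 / 49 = 35.22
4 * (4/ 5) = 16/ 5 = 3.20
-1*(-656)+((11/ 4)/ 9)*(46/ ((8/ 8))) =12061/ 18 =670.06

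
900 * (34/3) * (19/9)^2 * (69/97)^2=23002.61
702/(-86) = -351/43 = -8.16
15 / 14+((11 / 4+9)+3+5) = 583 / 28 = 20.82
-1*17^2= -289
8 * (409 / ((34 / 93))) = 152148 / 17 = 8949.88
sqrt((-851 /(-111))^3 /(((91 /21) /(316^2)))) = 7268 *sqrt(299) /39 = 3222.45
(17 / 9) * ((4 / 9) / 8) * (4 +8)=34 / 27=1.26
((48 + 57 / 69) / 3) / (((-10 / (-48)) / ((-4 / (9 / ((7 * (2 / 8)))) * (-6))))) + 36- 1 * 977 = -198869 / 345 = -576.43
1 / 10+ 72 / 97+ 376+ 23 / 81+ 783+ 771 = 151728587 / 78570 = 1931.13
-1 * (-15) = 15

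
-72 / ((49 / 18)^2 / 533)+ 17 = -12393007 / 2401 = -5161.60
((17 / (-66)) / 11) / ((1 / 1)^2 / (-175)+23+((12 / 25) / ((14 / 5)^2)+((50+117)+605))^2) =-0.00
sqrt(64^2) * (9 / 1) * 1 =576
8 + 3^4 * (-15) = -1207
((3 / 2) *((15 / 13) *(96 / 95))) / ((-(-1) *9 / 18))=864 / 247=3.50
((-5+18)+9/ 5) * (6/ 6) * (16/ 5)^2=18944/ 125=151.55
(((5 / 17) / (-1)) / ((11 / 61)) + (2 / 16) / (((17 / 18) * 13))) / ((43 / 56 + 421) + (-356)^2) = -220654 / 17310749885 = -0.00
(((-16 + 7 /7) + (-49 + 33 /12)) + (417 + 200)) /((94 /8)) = 2223 /47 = 47.30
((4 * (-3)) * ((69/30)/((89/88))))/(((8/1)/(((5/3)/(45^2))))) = -506/180225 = -0.00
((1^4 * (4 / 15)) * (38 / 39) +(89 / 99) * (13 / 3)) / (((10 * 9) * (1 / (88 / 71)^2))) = 28237792 / 398112975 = 0.07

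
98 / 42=2.33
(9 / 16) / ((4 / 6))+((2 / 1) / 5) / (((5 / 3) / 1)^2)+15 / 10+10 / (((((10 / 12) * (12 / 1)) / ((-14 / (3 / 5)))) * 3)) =-190441 / 36000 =-5.29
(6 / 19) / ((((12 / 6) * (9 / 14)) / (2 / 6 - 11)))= -448 / 171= -2.62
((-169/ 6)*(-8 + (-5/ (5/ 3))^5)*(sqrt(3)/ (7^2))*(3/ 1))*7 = 42419*sqrt(3)/ 14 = 5247.99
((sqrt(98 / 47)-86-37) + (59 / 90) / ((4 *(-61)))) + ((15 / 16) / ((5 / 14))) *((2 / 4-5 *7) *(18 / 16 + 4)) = -206295929 / 351360 + 7 *sqrt(94) / 47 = -585.69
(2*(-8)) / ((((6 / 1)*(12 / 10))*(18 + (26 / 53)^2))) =-28090 / 230571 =-0.12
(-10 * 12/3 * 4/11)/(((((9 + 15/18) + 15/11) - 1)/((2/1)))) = -1920/673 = -2.85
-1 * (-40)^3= 64000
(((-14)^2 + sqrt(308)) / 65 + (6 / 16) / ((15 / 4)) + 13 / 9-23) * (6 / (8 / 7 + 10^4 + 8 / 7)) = -30205 / 2730624 + 21 * sqrt(77) / 1137760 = -0.01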